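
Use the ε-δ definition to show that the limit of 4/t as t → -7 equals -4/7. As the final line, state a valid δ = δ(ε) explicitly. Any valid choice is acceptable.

Suppose ε > 0. We seek δ > 0 such that 0 < |t + 7| < δ implies |4/t + 4/7| < ε.
|4/t + 4/7| = 4·|-7 − t|/(7·|t|) = 4|t + 7|/(7|t|).
Require δ ≤ 7/2 so that |t| > 7 − 7/2 = 7/2, hence 7|t| > 49/2.
Then |4/t + 4/7| < 4|t + 7|/(49/2), which is < ε when |t + 7| < (49/8)ε.
Take δ = min(7/2, (49/8)ε). Then 0 < |t + 7| < δ gives both |t + 7| < 7/2 and |t + 7| < (49/8)ε, so |4/t + 4/7| < ε.

δ = min(7/2, (49/8)ε)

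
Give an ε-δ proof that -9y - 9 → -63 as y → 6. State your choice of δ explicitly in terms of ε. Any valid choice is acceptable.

δ = ε/9

Suppose ε > 0. We need δ > 0 so that 0 < |y − 6| < δ implies |(-9y - 9) + 63| < ε.
|(-9y - 9) + 63| = |-9y + 54| = 9|y − 6|.
So 9|y − 6| < ε exactly when |y − 6| < ε/9.
Take δ = ε/9. If 0 < |y − 6| < δ then |(-9y - 9) + 63| = 9|y − 6| < 9·(ε/9) = ε.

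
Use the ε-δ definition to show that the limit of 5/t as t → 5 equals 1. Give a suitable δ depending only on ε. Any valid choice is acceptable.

Fix ε > 0. We seek δ > 0 such that 0 < |t − 5| < δ implies |5/t − 1| < ε.
|5/t − 1| = 5·|5 − t|/(5·|t|) = 5|t − 5|/(5|t|).
Require δ ≤ 5/2 so that |t| > 5 − 5/2 = 5/2, hence 5|t| > 25/2.
Then |5/t − 1| < 5|t − 5|/(25/2), which is < ε when |t − 5| < (5/2)ε.
Take δ = min(5/2, (5/2)ε). Then 0 < |t − 5| < δ gives both |t − 5| < 5/2 and |t − 5| < (5/2)ε, so |5/t − 1| < ε.

δ = min(5/2, (5/2)ε)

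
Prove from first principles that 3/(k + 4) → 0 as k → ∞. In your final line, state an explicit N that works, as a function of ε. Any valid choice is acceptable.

N = 3/ε

Let ε > 0 be given. For k ≥ 1, |3/(k + 4) − 0| = 3/(k + 4) ≤ 3/k.
We need 3/k < ε, i.e. k > 3/ε.
Take N = 3/ε. If k > N then |3/(k + 4)| ≤ 3/k < ε.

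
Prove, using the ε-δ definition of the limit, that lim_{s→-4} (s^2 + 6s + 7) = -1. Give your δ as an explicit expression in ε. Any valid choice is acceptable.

δ = min(2, ε/8)

Let ε > 0. We want δ > 0 such that 0 < |s + 4| < δ implies |(s^2 + 6s + 7) + 1| < ε.
(s^2 + 6s + 7) + 1 = s^2 + 6s + 8 = (s + 4)(s + 2).
So |(s^2 + 6s + 7) + 1| = |s + 4|·|s + 2|.
Assume first that |s + 4| < 2, so |s| < 6. Then |s + 2| ≤ 6 + 2 = 8.
Hence |(s^2 + 6s + 7) + 1| ≤ 8|s + 4| < ε provided |s + 4| < ε/8.
Choosing δ = min(2, ε/8) ensures both conditions, hence |(s^2 + 6s + 7) + 1| < ε.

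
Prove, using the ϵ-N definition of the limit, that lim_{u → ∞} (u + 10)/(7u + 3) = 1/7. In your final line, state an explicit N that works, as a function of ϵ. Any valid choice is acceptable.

Let ϵ > 0. We seek N > 0 such that u > N implies |(u + 10)/(7u + 3) − (1/7)| < ϵ.
(u + 10)/(7u + 3) − (1/7) = (7(u + 10) − (7u + 3)) / (7(7u + 3)) = 67/(7(7u + 3)).
For u > 0 we have 7u + 3 > 7u, so |(u + 10)/(7u + 3) − (1/7)| = 67/(7(7u + 3)) < 67/(7·7u) = (67/49)/u.
Thus |(u + 10)/(7u + 3) − (1/7)| < ϵ whenever u > (67/49)/ϵ.
Take N = (67/49)/ϵ. If u > N then |(u + 10)/(7u + 3) − (1/7)| < (67/49)/u < ϵ.

N = (67/49)/ϵ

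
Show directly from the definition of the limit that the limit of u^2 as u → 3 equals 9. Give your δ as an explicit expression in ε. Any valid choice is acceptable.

Fix ε > 0. We seek δ > 0 with 0 < |u − 3| < δ ⇒ |u^2 − 9| < ε.
Factor: u^2 − 9 = (u − 3)(u + 3), so |u^2 − 9| = |u − 3|·|u + 3|.
Impose δ ≤ 1 so that |u| < 4; then |u + 3| ≤ 7.
Hence |u^2 − 9| ≤ 7|u − 3|, which is < ε once |u − 3| < ε/7.
Take δ = min(1, ε/7). If 0 < |u − 3| < δ then both bounds hold and |u^2 − 9| ≤ 7|u − 3| < 7·(ε/7) = ε.

δ = min(1, ε/7)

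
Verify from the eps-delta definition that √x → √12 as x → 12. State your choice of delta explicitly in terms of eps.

Suppose eps > 0. We want delta > 0 such that 0 < |x − 12| < delta implies |√x − √12| < eps.
Rationalise: √x − √12 = (x − 12)/(√x + √12), so |√x − √12| = |x − 12|/(√x + √12).
Restrict delta ≤ 12 so that |x − 12| < 12 forces x > 0, and then √x + √12 > √12.
Hence |√x − √12| < |x − 12|/√12, which is < eps once |x − 12| < √12·eps.
Take delta = min(12, √12·eps). If 0 < |x − 12| < delta then x > 0 and |√x − √12| < |x − 12|/√12 < eps.

delta = min(12, √12·eps)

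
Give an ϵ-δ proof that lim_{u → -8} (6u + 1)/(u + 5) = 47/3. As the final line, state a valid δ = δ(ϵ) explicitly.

δ = min(3/2, (9/58)ϵ)

Fix ϵ > 0. We want δ > 0 with 0 < |u + 8| < δ ⇒ |(6u + 1)/(u + 5) − (47/3)| < ϵ.
Combining over a common denominator, (6u + 1)/(u + 5) − (47/3) = [(6u + 1)·(-3) − (-47)·(u + 5)] / [(-3)·(u + 5)] = 29(u + 8) / ((-3)(u + 5)).
So |(6u + 1)/(u + 5) − (47/3)| = 29|u + 8| / (3·|u + 5|).
Require δ ≤ 3/2, so |u + 5| ≥ |-3| − |u + 8| > 3 − 3/2 = 3/2.
Hence |(6u + 1)/(u + 5) − (47/3)| < 29|u + 8|/(3·(3/2)) = (58/9)|u + 8|, which is < ϵ once |u + 8| < (9/58)ϵ.
Take δ = min(3/2, (9/58)ϵ). Then 0 < |u + 8| < δ forces both bounds, so |(6u + 1)/(u + 5) − (47/3)| < ϵ.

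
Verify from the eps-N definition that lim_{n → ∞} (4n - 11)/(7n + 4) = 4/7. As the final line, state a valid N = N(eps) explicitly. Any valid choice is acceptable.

N = (93/49)/eps

Suppose eps > 0. For n ≥ 1, |(4n - 11)/(7n + 4) − (4/7)| = |-93|/(7(7n + 4)) = 93/(7(7n + 4)).
Since 7n + 4 ≥ 7n for n ≥ 1, this is ≤ 93/(7·7n) = (93/49)/n.
So |(4n - 11)/(7n + 4) − (4/7)| < eps whenever n > (93/49)/eps.
Take N = (93/49)/eps. If n > N then |(4n - 11)/(7n + 4) − (4/7)| ≤ (93/49)/n < eps.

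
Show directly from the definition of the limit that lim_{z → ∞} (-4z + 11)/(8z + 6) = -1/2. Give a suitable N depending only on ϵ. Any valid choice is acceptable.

N = (7/4)/ϵ

Let ϵ > 0. We seek N > 0 such that z > N implies |(-4z + 11)/(8z + 6) + 1/2| < ϵ.
(-4z + 11)/(8z + 6) + 1/2 = (8(-4z + 11) − (-4)(8z + 6)) / (8(8z + 6)) = 112/(8(8z + 6)).
For z > 0 we have 8z + 6 > 8z, so |(-4z + 11)/(8z + 6) + 1/2| = 112/(8(8z + 6)) < 112/(8·8z) = (7/4)/z.
Thus |(-4z + 11)/(8z + 6) + 1/2| < ϵ whenever z > (7/4)/ϵ.
Take N = (7/4)/ϵ. If z > N then |(-4z + 11)/(8z + 6) + 1/2| < (7/4)/z < ϵ.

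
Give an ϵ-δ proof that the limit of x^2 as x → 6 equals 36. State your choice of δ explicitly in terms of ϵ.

δ = min(1, ϵ/13)

Let ϵ > 0. We seek δ > 0 with 0 < |x − 6| < δ ⇒ |x^2 − 36| < ϵ.
Factor: x^2 − 36 = (x − 6)(x + 6), so |x^2 − 36| = |x − 6|·|x + 6|.
Restrict δ ≤ 1. Then |x − 6| < 1 gives |x| < 7, so by the triangle inequality |x + 6| ≤ 7 + 6 = 13.
Hence |x^2 − 36| ≤ 13|x − 6|, which is < ϵ once |x − 6| < ϵ/13.
Take δ = min(1, ϵ/13). If 0 < |x − 6| < δ then both bounds hold and |x^2 − 36| ≤ 13|x − 6| < 13·(ϵ/13) = ϵ.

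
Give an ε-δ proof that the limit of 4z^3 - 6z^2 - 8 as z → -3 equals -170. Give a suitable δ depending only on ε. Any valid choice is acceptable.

Let ε > 0 be given. We want δ > 0 such that 0 < |z + 3| < δ implies |(4z^3 - 6z^2 - 8) + 170| < ε.
(4z^3 - 6z^2 - 8) + 170 = 4z^3 - 6z^2 + 162 = (z + 3)(4z^2 - 18z + 54).
So |(4z^3 - 6z^2 - 8) + 170| = |z + 3|·|4z^2 - 18z + 54|.
Assume first that |z + 3| < 1, so |z| < 4. Then |4z^2 - 18z + 54| ≤ 4·4^2 + 18·4 + 54 = 190.
Hence |(4z^3 - 6z^2 - 8) + 170| ≤ 190|z + 3| < ε provided |z + 3| < ε/190.
Choosing δ = min(1, ε/190) ensures both conditions, hence |(4z^3 - 6z^2 - 8) + 170| < ε.

δ = min(1, ε/190)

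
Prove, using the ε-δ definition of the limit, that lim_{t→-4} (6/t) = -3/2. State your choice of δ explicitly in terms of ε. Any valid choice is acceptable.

Let ε > 0 be given. We seek δ > 0 such that 0 < |t + 4| < δ implies |6/t + 3/2| < ε.
|6/t + 3/2| = 6·|-4 − t|/(4·|t|) = 6|t + 4|/(4|t|).
Restrict δ ≤ 2. Then |t + 4| < 2 gives |t| > 2, so 4|t| > 8.
Then |6/t + 3/2| < 6|t + 4|/8, which is < ε when |t + 4| < (4/3)ε.
Take δ = min(2, (4/3)ε). Then 0 < |t + 4| < δ gives both |t + 4| < 2 and |t + 4| < (4/3)ε, so |6/t + 3/2| < ε.

δ = min(2, (4/3)ε)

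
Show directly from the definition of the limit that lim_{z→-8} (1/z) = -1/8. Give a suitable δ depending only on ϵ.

Fix ϵ > 0. We seek δ > 0 such that 0 < |z + 8| < δ implies |1/z + 1/8| < ϵ.
|1/z + 1/8| = |-8 − z|/(8·|z|) = |z + 8|/(8|z|).
Require δ ≤ 4 so that |z| > 8 − 4 = 4, hence 8|z| > 32.
Then |1/z + 1/8| < |z + 8|/32, which is < ϵ when |z + 8| < 32ϵ.
Take δ = min(4, 32ϵ). Then 0 < |z + 8| < δ gives both |z + 8| < 4 and |z + 8| < 32ϵ, so |1/z + 1/8| < ϵ.

δ = min(4, 32ϵ)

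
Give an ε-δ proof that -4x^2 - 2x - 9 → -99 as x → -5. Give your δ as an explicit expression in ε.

Let ε > 0 be given. We want δ > 0 such that 0 < |x + 5| < δ implies |(-4x^2 - 2x - 9) + 99| < ε.
(-4x^2 - 2x - 9) + 99 = -4x^2 - 2x + 90 = (x + 5)(-4x + 18).
So |(-4x^2 - 2x - 9) + 99| = |x + 5|·|-4x + 18|.
Assume first that |x + 5| < 1, so |x| < 6. Then |-4x + 18| ≤ 4·6 + 18 = 42.
Hence |(-4x^2 - 2x - 9) + 99| ≤ 42|x + 5| < ε provided |x + 5| < ε/42.
Choosing δ = min(1, ε/42) ensures both conditions, hence |(-4x^2 - 2x - 9) + 99| < ε.

δ = min(1, ε/42)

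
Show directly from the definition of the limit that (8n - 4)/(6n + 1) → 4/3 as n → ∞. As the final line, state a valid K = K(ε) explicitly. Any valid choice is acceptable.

K = (8/9)/ε

Fix ε > 0. For n ≥ 1, |(8n - 4)/(6n + 1) − (4/3)| = |-32|/(6(6n + 1)) = 32/(6(6n + 1)).
Since 6n + 1 ≥ 6n for n ≥ 1, this is ≤ 32/(6·6n) = (8/9)/n.
So |(8n - 4)/(6n + 1) − (4/3)| < ε whenever n > (8/9)/ε.
Take K = (8/9)/ε. If n > K then |(8n - 4)/(6n + 1) − (4/3)| ≤ (8/9)/n < ε.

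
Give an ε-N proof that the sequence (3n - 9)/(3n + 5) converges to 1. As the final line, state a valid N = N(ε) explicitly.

N = (14/3)/ε

Suppose ε > 0. For n ≥ 1, |(3n - 9)/(3n + 5) − 1| = |-42|/(3(3n + 5)) = 42/(3(3n + 5)).
Since 3n + 5 ≥ 3n for n ≥ 1, this is ≤ 42/(3·3n) = (14/3)/n.
So |(3n - 9)/(3n + 5) − 1| < ε whenever n > (14/3)/ε.
Take N = (14/3)/ε. If n > N then |(3n - 9)/(3n + 5) − 1| ≤ (14/3)/n < ε.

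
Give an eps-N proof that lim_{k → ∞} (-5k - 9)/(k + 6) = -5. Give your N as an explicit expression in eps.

N = 21/eps

Suppose eps > 0. For k ≥ 1, |(-5k - 9)/(k + 6) + 5| = |21|/((k + 6)) = 21/((k + 6)).
Since k + 6 ≥ k for k ≥ 1, this is ≤ 21/(k) = 21/k.
So |(-5k - 9)/(k + 6) + 5| < eps whenever k > 21/eps.
Take N = 21/eps. If k > N then |(-5k - 9)/(k + 6) + 5| ≤ 21/k < eps.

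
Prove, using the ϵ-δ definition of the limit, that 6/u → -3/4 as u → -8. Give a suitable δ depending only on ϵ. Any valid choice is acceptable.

δ = min(4, (16/3)ϵ)

Suppose ϵ > 0. We seek δ > 0 such that 0 < |u + 8| < δ implies |6/u + 3/4| < ϵ.
|6/u + 3/4| = 6·|-8 − u|/(8·|u|) = 6|u + 8|/(8|u|).
Restrict δ ≤ 4. Then |u + 8| < 4 gives |u| > 4, so 8|u| > 32.
Then |6/u + 3/4| < 6|u + 8|/32, which is < ϵ when |u + 8| < (16/3)ϵ.
Take δ = min(4, (16/3)ϵ). Then 0 < |u + 8| < δ gives both |u + 8| < 4 and |u + 8| < (16/3)ϵ, so |6/u + 3/4| < ϵ.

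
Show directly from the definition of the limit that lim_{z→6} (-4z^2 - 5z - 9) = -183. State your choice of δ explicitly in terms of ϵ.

Let ϵ > 0 be given. We want δ > 0 such that 0 < |z − 6| < δ implies |(-4z^2 - 5z - 9) + 183| < ϵ.
(-4z^2 - 5z - 9) + 183 = -4z^2 - 5z + 174 = (z − 6)(-4z - 29).
So |(-4z^2 - 5z - 9) + 183| = |z − 6|·|-4z - 29|.
Require δ ≤ 1. Then |z − 6| < 1 gives |z| < 7, and by the triangle inequality |-4z - 29| ≤ 4·7 + 29 = 57.
Hence |(-4z^2 - 5z - 9) + 183| ≤ 57|z − 6| < ϵ provided |z − 6| < ϵ/57.
Take δ = min(1, ϵ/57). Then 0 < |z − 6| < δ gives both |z − 6| < 1 and |z − 6| < ϵ/57, so |(-4z^2 - 5z - 9) + 183| < ϵ.

δ = min(1, ϵ/57)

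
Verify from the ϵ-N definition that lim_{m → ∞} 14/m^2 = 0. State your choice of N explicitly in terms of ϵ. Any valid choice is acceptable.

N = (14/ϵ)^{1/2}

Fix ϵ > 0. For m ≥ 1, |14/m^2 − 0| = 14/m^2.
14/m^2 < ϵ ⇔ m^2 > 14/ϵ ⇔ m > (14/ϵ)^{1/2}.
Take N = (14/ϵ)^{1/2}. Then m > N implies 14/m^2 < ϵ.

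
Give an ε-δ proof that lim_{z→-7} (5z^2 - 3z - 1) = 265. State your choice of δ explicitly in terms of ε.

Fix ε > 0. We want δ > 0 such that 0 < |z + 7| < δ implies |(5z^2 - 3z - 1) − 265| < ε.
(5z^2 - 3z - 1) − 265 = 5z^2 - 3z - 266 = (z + 7)(5z - 38).
So |(5z^2 - 3z - 1) − 265| = |z + 7|·|5z - 38|.
Require δ ≤ 1. Then |z + 7| < 1 gives |z| < 8, and by the triangle inequality |5z - 38| ≤ 5·8 + 38 = 78.
Hence |(5z^2 - 3z - 1) − 265| ≤ 78|z + 7| < ε provided |z + 7| < ε/78.
Choosing δ = min(1, ε/78) ensures both conditions, hence |(5z^2 - 3z - 1) − 265| < ε.

δ = min(1, ε/78)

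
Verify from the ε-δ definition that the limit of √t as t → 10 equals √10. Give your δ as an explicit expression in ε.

δ = min(10, √10·ε)

Fix ε > 0. We want δ > 0 such that 0 < |t − 10| < δ implies |√t − √10| < ε.
Rationalise: √t − √10 = (t − 10)/(√t + √10), so |√t − √10| = |t − 10|/(√t + √10).
Restrict δ ≤ 10 so that |t − 10| < 10 forces t > 0, and then √t + √10 > √10.
Hence |√t − √10| < |t − 10|/√10, which is < ε once |t − 10| < √10·ε.
Take δ = min(10, √10·ε). If 0 < |t − 10| < δ then t > 0 and |√t − √10| < |t − 10|/√10 < ε.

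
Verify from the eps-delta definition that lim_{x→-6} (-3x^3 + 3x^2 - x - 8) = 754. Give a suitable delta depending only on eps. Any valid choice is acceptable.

delta = min(1, eps/421)

Suppose eps > 0. We want delta > 0 such that 0 < |x + 6| < delta implies |(-3x^3 + 3x^2 - x - 8) − 754| < eps.
(-3x^3 + 3x^2 - x - 8) − 754 = -3x^3 + 3x^2 - x - 762 = (x + 6)(-3x^2 + 21x - 127).
So |(-3x^3 + 3x^2 - x - 8) − 754| = |x + 6|·|-3x^2 + 21x - 127|.
Require delta ≤ 1. Then |x + 6| < 1 gives |x| < 7, and by the triangle inequality |-3x^2 + 21x - 127| ≤ 3·7^2 + 21·7 + 127 = 421.
Hence |(-3x^3 + 3x^2 - x - 8) − 754| ≤ 421|x + 6| < eps provided |x + 6| < eps/421.
Take delta = min(1, eps/421). Then 0 < |x + 6| < delta gives both |x + 6| < 1 and |x + 6| < eps/421, so |(-3x^3 + 3x^2 - x - 8) − 754| < eps.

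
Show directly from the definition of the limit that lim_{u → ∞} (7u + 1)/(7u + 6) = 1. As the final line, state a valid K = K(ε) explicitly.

K = (5/7)/ε

Suppose ε > 0. We seek K > 0 such that u > K implies |(7u + 1)/(7u + 6) − 1| < ε.
(7u + 1)/(7u + 6) − 1 = (7(7u + 1) − 7(7u + 6)) / (7(7u + 6)) = -35/(7(7u + 6)).
For u > 0 we have 7u + 6 > 7u, so |(7u + 1)/(7u + 6) − 1| = 35/(7(7u + 6)) < 35/(7·7u) = (5/7)/u.
Thus |(7u + 1)/(7u + 6) − 1| < ε whenever u > (5/7)/ε.
Take K = (5/7)/ε. If u > K then |(7u + 1)/(7u + 6) − 1| < (5/7)/u < ε.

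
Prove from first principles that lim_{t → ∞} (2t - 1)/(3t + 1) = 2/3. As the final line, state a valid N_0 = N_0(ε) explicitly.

Let ε > 0 be given. We seek N_0 > 0 such that t > N_0 implies |(2t - 1)/(3t + 1) − (2/3)| < ε.
(2t - 1)/(3t + 1) − (2/3) = (3(2t - 1) − 2(3t + 1)) / (3(3t + 1)) = -5/(3(3t + 1)).
For t > 0 we have 3t + 1 > 3t, so |(2t - 1)/(3t + 1) − (2/3)| = 5/(3(3t + 1)) < 5/(3·3t) = (5/9)/t.
Thus |(2t - 1)/(3t + 1) − (2/3)| < ε whenever t > (5/9)/ε.
Take N_0 = (5/9)/ε. If t > N_0 then |(2t - 1)/(3t + 1) − (2/3)| < (5/9)/t < ε.

N_0 = (5/9)/ε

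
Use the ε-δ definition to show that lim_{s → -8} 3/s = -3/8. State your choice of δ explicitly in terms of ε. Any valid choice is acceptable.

δ = min(4, (32/3)ε)

Let ε > 0. We seek δ > 0 such that 0 < |s + 8| < δ implies |3/s + 3/8| < ε.
|3/s + 3/8| = 3·|-8 − s|/(8·|s|) = 3|s + 8|/(8|s|).
Restrict δ ≤ 4. Then |s + 8| < 4 gives |s| > 4, so 8|s| > 32.
Then |3/s + 3/8| < 3|s + 8|/32, which is < ε when |s + 8| < (32/3)ε.
Take δ = min(4, (32/3)ε). Then 0 < |s + 8| < δ gives both |s + 8| < 4 and |s + 8| < (32/3)ε, so |3/s + 3/8| < ε.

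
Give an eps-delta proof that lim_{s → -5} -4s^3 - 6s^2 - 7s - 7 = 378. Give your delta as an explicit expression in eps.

delta = min(1, eps/305)

Suppose eps > 0. We want delta > 0 such that 0 < |s + 5| < delta implies |(-4s^3 - 6s^2 - 7s - 7) − 378| < eps.
(-4s^3 - 6s^2 - 7s - 7) − 378 = -4s^3 - 6s^2 - 7s - 385 = (s + 5)(-4s^2 + 14s - 77).
So |(-4s^3 - 6s^2 - 7s - 7) − 378| = |s + 5|·|-4s^2 + 14s - 77|.
Require delta ≤ 1. Then |s + 5| < 1 gives |s| < 6, and by the triangle inequality |-4s^2 + 14s - 77| ≤ 4·6^2 + 14·6 + 77 = 305.
Hence |(-4s^3 - 6s^2 - 7s - 7) − 378| ≤ 305|s + 5| < eps provided |s + 5| < eps/305.
Take delta = min(1, eps/305). Then 0 < |s + 5| < delta gives both |s + 5| < 1 and |s + 5| < eps/305, so |(-4s^3 - 6s^2 - 7s - 7) − 378| < eps.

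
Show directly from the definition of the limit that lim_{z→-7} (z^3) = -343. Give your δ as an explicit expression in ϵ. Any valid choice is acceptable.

Let ϵ > 0 be given. We seek δ > 0 with 0 < |z + 7| < δ ⇒ |z^3 + 343| < ϵ.
Factor: z^3 + 343 = (z + 7)(z^2 - 7z + 49), so |z^3 + 343| = |z + 7|·|z^2 - 7z + 49|.
Restrict δ ≤ 2. Then |z + 7| < 2 gives |z| < 9, so by the triangle inequality |z^2 - 7z + 49| ≤ 9^2 + 7·9 + 49 = 193.
Hence |z^3 + 343| ≤ 193|z + 7|, which is < ϵ once |z + 7| < ϵ/193.
Take δ = min(2, ϵ/193). If 0 < |z + 7| < δ then both bounds hold and |z^3 + 343| ≤ 193|z + 7| < 193·(ϵ/193) = ϵ.

δ = min(2, ϵ/193)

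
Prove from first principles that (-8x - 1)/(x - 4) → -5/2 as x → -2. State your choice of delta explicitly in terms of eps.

Fix eps > 0. We want delta > 0 with 0 < |x + 2| < delta ⇒ |(-8x - 1)/(x - 4) + 5/2| < eps.
Combining over a common denominator, (-8x - 1)/(x - 4) + 5/2 = [(-8x - 1)·(-6) − 15·(x - 4)] / [(-6)·(x - 4)] = 33(x + 2) / ((-6)(x - 4)).
So |(-8x - 1)/(x - 4) + 5/2| = 33|x + 2| / (6·|x − 4|).
Require delta ≤ 3, so |x − 4| ≥ |-6| − |x + 2| > 6 − 3 = 3.
Hence |(-8x - 1)/(x - 4) + 5/2| < 33|x + 2|/(6·3) = (11/6)|x + 2|, which is < eps once |x + 2| < (6/11)eps.
Take delta = min(3, (6/11)eps). Then 0 < |x + 2| < delta forces both bounds, so |(-8x - 1)/(x - 4) + 5/2| < eps.

delta = min(3, (6/11)eps)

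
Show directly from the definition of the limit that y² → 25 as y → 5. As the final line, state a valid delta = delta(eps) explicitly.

Let eps > 0 be given. We seek delta > 0 with 0 < |y − 5| < delta ⇒ |y² − 25| < eps.
Factor: y² − 25 = (y − 5)(y + 5), so |y² − 25| = |y − 5|·|y + 5|.
Restrict delta ≤ 1. Then |y − 5| < 1 gives |y| < 6, so by the triangle inequality |y + 5| ≤ 6 + 5 = 11.
Hence |y² − 25| ≤ 11|y − 5|, which is < eps once |y − 5| < eps/11.
Take delta = min(1, eps/11). If 0 < |y − 5| < delta then both bounds hold and |y² − 25| ≤ 11|y − 5| < 11·(eps/11) = eps.

delta = min(1, eps/11)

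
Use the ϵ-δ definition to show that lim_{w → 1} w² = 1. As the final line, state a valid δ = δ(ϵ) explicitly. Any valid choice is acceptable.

δ = min(1, ϵ/3)

Let ϵ > 0 be given. We seek δ > 0 with 0 < |w − 1| < δ ⇒ |w² − 1| < ϵ.
Factor: w² − 1 = (w − 1)(w + 1), so |w² − 1| = |w − 1|·|w + 1|.
Restrict δ ≤ 1. Then |w − 1| < 1 gives |w| < 2, so by the triangle inequality |w + 1| ≤ 2 + 1 = 3.
Hence |w² − 1| ≤ 3|w − 1|, which is < ϵ once |w − 1| < ϵ/3.
Take δ = min(1, ϵ/3). If 0 < |w − 1| < δ then both bounds hold and |w² − 1| ≤ 3|w − 1| < 3·(ϵ/3) = ϵ.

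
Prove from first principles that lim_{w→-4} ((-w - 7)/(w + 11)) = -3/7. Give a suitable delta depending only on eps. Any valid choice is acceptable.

Let eps > 0. We want delta > 0 with 0 < |w + 4| < delta ⇒ |(-w - 7)/(w + 11) + 3/7| < eps.
Combining over a common denominator, (-w - 7)/(w + 11) + 3/7 = [(-w - 7)·7 − (-3)·(w + 11)] / [7·(w + 11)] = -4(w + 4) / (7(w + 11)).
So |(-w - 7)/(w + 11) + 3/7| = 4|w + 4| / (7·|w + 11|).
Restrict delta ≤ 7/2. Then |w + 4| < 7/2 gives |w + 11| = |(w + 4) + 7| ≥ 7 − 7/2 = 7/2.
Hence |(-w - 7)/(w + 11) + 3/7| < 4|w + 4|/(7·(7/2)) = (8/49)|w + 4|, which is < eps once |w + 4| < (49/8)eps.
Take delta = min(7/2, (49/8)eps). Then 0 < |w + 4| < delta forces both bounds, so |(-w - 7)/(w + 11) + 3/7| < eps.

delta = min(7/2, (49/8)eps)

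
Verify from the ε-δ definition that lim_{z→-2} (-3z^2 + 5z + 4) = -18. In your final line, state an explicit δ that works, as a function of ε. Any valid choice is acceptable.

Let ε > 0. We want δ > 0 such that 0 < |z + 2| < δ implies |(-3z^2 + 5z + 4) + 18| < ε.
(-3z^2 + 5z + 4) + 18 = -3z^2 + 5z + 22 = (z + 2)(-3z + 11).
So |(-3z^2 + 5z + 4) + 18| = |z + 2|·|-3z + 11|.
Require δ ≤ 2. Then |z + 2| < 2 gives |z| < 4, and by the triangle inequality |-3z + 11| ≤ 3·4 + 11 = 23.
Hence |(-3z^2 + 5z + 4) + 18| ≤ 23|z + 2| < ε provided |z + 2| < ε/23.
Take δ = min(2, ε/23). Then 0 < |z + 2| < δ gives both |z + 2| < 2 and |z + 2| < ε/23, so |(-3z^2 + 5z + 4) + 18| < ε.

δ = min(2, ε/23)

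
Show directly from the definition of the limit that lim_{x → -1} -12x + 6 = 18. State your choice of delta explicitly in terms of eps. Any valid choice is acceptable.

delta = eps/12

Let eps > 0. We need delta > 0 so that 0 < |x + 1| < delta implies |(-12x + 6) − 18| < eps.
|(-12x + 6) − 18| = |-12x - 12| = 12|x + 1|.
Thus it suffices that |x + 1| < eps/12.
Choosing delta = eps/12 gives |(-12x + 6) − 18| = 12|x + 1| < eps whenever |x + 1| < delta.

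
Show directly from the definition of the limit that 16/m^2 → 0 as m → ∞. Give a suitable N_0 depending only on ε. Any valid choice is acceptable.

Let ε > 0. For m ≥ 1, |16/m^2 − 0| = 16/m^2.
16/m^2 < ε ⇔ m^2 > 16/ε ⇔ m > (16/ε)^{1/2}.
Take N_0 = (16/ε)^{1/2}. Then m > N_0 implies 16/m^2 < ε.

N_0 = (16/ε)^{1/2}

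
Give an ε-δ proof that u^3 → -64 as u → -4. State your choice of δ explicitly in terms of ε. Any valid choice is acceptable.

δ = min(1, ε/61)

Fix ε > 0. We seek δ > 0 with 0 < |u + 4| < δ ⇒ |u^3 + 64| < ε.
Factor: u^3 + 64 = (u + 4)(u^2 - 4u + 16), so |u^3 + 64| = |u + 4|·|u^2 - 4u + 16|.
Impose δ ≤ 1 so that |u| < 5; then |u^2 - 4u + 16| ≤ 61.
Hence |u^3 + 64| ≤ 61|u + 4|, which is < ε once |u + 4| < ε/61.
Take δ = min(1, ε/61). If 0 < |u + 4| < δ then both bounds hold and |u^3 + 64| ≤ 61|u + 4| < 61·(ε/61) = ε.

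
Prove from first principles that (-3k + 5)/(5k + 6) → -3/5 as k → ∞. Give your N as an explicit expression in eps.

Fix eps > 0. For k ≥ 1, |(-3k + 5)/(5k + 6) + 3/5| = |43|/(5(5k + 6)) = 43/(5(5k + 6)).
Since 5k + 6 ≥ 5k for k ≥ 1, this is ≤ 43/(5·5k) = (43/25)/k.
So |(-3k + 5)/(5k + 6) + 3/5| < eps whenever k > (43/25)/eps.
Take N = (43/25)/eps. If k > N then |(-3k + 5)/(5k + 6) + 3/5| ≤ (43/25)/k < eps.

N = (43/25)/eps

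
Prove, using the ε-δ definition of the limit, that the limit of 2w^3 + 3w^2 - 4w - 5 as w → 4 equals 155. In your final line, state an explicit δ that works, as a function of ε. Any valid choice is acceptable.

δ = min(1, ε/145)

Fix ε > 0. We want δ > 0 such that 0 < |w − 4| < δ implies |(2w^3 + 3w^2 - 4w - 5) − 155| < ε.
(2w^3 + 3w^2 - 4w - 5) − 155 = 2w^3 + 3w^2 - 4w - 160 = (w − 4)(2w^2 + 11w + 40).
So |(2w^3 + 3w^2 - 4w - 5) − 155| = |w − 4|·|2w^2 + 11w + 40|.
Require δ ≤ 1. Then |w − 4| < 1 gives |w| < 5, and by the triangle inequality |2w^2 + 11w + 40| ≤ 2·5^2 + 11·5 + 40 = 145.
Hence |(2w^3 + 3w^2 - 4w - 5) − 155| ≤ 145|w − 4| < ε provided |w − 4| < ε/145.
Choosing δ = min(1, ε/145) ensures both conditions, hence |(2w^3 + 3w^2 - 4w - 5) − 155| < ε.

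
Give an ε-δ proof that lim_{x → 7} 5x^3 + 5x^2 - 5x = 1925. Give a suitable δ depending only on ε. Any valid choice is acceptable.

Fix ε > 0. We want δ > 0 such that 0 < |x − 7| < δ implies |(5x^3 + 5x^2 - 5x) − 1925| < ε.
(5x^3 + 5x^2 - 5x) − 1925 = 5x^3 + 5x^2 - 5x - 1925 = (x − 7)(5x^2 + 40x + 275).
So |(5x^3 + 5x^2 - 5x) − 1925| = |x − 7|·|5x^2 + 40x + 275|.
Require δ ≤ 2. Then |x − 7| < 2 gives |x| < 9, and by the triangle inequality |5x^2 + 40x + 275| ≤ 5·9^2 + 40·9 + 275 = 1040.
Hence |(5x^3 + 5x^2 - 5x) − 1925| ≤ 1040|x − 7| < ε provided |x − 7| < ε/1040.
Take δ = min(2, ε/1040). Then 0 < |x − 7| < δ gives both |x − 7| < 2 and |x − 7| < ε/1040, so |(5x^3 + 5x^2 - 5x) − 1925| < ε.

δ = min(2, ε/1040)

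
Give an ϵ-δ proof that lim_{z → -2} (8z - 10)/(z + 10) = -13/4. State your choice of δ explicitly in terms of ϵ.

Let ϵ > 0. We want δ > 0 with 0 < |z + 2| < δ ⇒ |(8z - 10)/(z + 10) + 13/4| < ϵ.
Combining over a common denominator, (8z - 10)/(z + 10) + 13/4 = [(8z - 10)·8 − (-26)·(z + 10)] / [8·(z + 10)] = 90(z + 2) / (8(z + 10)).
So |(8z - 10)/(z + 10) + 13/4| = 90|z + 2| / (8·|z + 10|).
Restrict δ ≤ 4. Then |z + 2| < 4 gives |z + 10| = |(z + 2) + 8| ≥ 8 − 4 = 4.
Hence |(8z - 10)/(z + 10) + 13/4| < 90|z + 2|/(8·4) = (45/16)|z + 2|, which is < ϵ once |z + 2| < (16/45)ϵ.
Take δ = min(4, (16/45)ϵ). Then 0 < |z + 2| < δ forces both bounds, so |(8z - 10)/(z + 10) + 13/4| < ϵ.

δ = min(4, (16/45)ϵ)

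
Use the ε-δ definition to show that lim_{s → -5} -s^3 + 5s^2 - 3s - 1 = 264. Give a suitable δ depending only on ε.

δ = min(1, ε/149)

Suppose ε > 0. We want δ > 0 such that 0 < |s + 5| < δ implies |(-s^3 + 5s^2 - 3s - 1) − 264| < ε.
(-s^3 + 5s^2 - 3s - 1) − 264 = -s^3 + 5s^2 - 3s - 265 = (s + 5)(-s^2 + 10s - 53).
So |(-s^3 + 5s^2 - 3s - 1) − 264| = |s + 5|·|-s^2 + 10s - 53|.
Require δ ≤ 1. Then |s + 5| < 1 gives |s| < 6, and by the triangle inequality |-s^2 + 10s - 53| ≤ 6^2 + 10·6 + 53 = 149.
Hence |(-s^3 + 5s^2 - 3s - 1) − 264| ≤ 149|s + 5| < ε provided |s + 5| < ε/149.
Take δ = min(1, ε/149). Then 0 < |s + 5| < δ gives both |s + 5| < 1 and |s + 5| < ε/149, so |(-s^3 + 5s^2 - 3s - 1) − 264| < ε.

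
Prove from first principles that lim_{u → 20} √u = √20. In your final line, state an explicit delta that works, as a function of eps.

delta = min(20, √20·eps)

Let eps > 0. We want delta > 0 such that 0 < |u − 20| < delta implies |√u − √20| < eps.
Rationalise: √u − √20 = (u − 20)/(√u + √20), so |√u − √20| = |u − 20|/(√u + √20).
Restrict delta ≤ 20 so that |u − 20| < 20 forces u > 0, and then √u + √20 > √20.
Hence |√u − √20| < |u − 20|/√20, which is < eps once |u − 20| < √20·eps.
Take delta = min(20, √20·eps). If 0 < |u − 20| < delta then u > 0 and |√u − √20| < |u − 20|/√20 < eps.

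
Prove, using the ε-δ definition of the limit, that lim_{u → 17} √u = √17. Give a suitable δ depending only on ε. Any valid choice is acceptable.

δ = min(17, √17·ε)

Fix ε > 0. We want δ > 0 such that 0 < |u − 17| < δ implies |√u − √17| < ε.
Multiplying by the conjugate, |√u − √17| = |u − 17|/(√u + √17).
Restrict δ ≤ 17 so that |u − 17| < 17 forces u > 0, and then √u + √17 > √17.
Hence |√u − √17| < |u − 17|/√17, which is < ε once |u − 17| < √17·ε.
Take δ = min(17, √17·ε). If 0 < |u − 17| < δ then u > 0 and |√u − √17| < |u − 17|/√17 < ε.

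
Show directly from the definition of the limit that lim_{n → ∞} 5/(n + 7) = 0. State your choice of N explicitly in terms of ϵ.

N = 5/ϵ

Fix ϵ > 0. For n ≥ 1, |5/(n + 7) − 0| = 5/(n + 7) ≤ 5/n.
We need 5/n < ϵ, i.e. n > 5/ϵ.
Take N = 5/ϵ. If n > N then |5/(n + 7)| ≤ 5/n < ϵ.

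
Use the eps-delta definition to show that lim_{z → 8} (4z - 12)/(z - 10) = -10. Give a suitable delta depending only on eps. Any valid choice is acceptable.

delta = min(1, (1/14)eps)

Fix eps > 0. We want delta > 0 with 0 < |z − 8| < delta ⇒ |(4z - 12)/(z - 10) + 10| < eps.
Combining over a common denominator, (4z - 12)/(z - 10) + 10 = [(4z - 12)·(-2) − 20·(z - 10)] / [(-2)·(z - 10)] = -28(z − 8) / ((-2)(z - 10)).
So |(4z - 12)/(z - 10) + 10| = 28|z − 8| / (2·|z − 10|).
Restrict delta ≤ 1. Then |z − 8| < 1 gives |z − 10| = |(z − 8) + (-2)| ≥ 2 − 1 = 1.
Hence |(4z - 12)/(z - 10) + 10| < 28|z − 8|/(2·1) = 14|z − 8|, which is < eps once |z − 8| < (1/14)eps.
Take delta = min(1, (1/14)eps). Then 0 < |z − 8| < delta forces both bounds, so |(4z - 12)/(z - 10) + 10| < eps.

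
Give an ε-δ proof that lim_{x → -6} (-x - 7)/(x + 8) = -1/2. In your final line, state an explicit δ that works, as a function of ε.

Let ε > 0 be given. We want δ > 0 with 0 < |x + 6| < δ ⇒ |(-x - 7)/(x + 8) + 1/2| < ε.
Combining over a common denominator, (-x - 7)/(x + 8) + 1/2 = [(-x - 7)·2 − (-1)·(x + 8)] / [2·(x + 8)] = -1(x + 6) / (2(x + 8)).
So |(-x - 7)/(x + 8) + 1/2| = |x + 6| / (2·|x + 8|).
Require δ ≤ 1, so |x + 8| ≥ |2| − |x + 6| > 2 − 1 = 1.
Hence |(-x - 7)/(x + 8) + 1/2| < |x + 6|/(2·1) = (1/2)|x + 6|, which is < ε once |x + 6| < 2ε.
Take δ = min(1, 2ε). Then 0 < |x + 6| < δ forces both bounds, so |(-x - 7)/(x + 8) + 1/2| < ε.

δ = min(1, 2ε)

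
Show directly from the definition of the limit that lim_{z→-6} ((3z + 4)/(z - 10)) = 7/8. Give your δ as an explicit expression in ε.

δ = min(8, (64/17)ε)

Let ε > 0 be given. We want δ > 0 with 0 < |z + 6| < δ ⇒ |(3z + 4)/(z - 10) − (7/8)| < ε.
Combining over a common denominator, (3z + 4)/(z - 10) − (7/8) = [(3z + 4)·(-16) − (-14)·(z - 10)] / [(-16)·(z - 10)] = -34(z + 6) / ((-16)(z - 10)).
So |(3z + 4)/(z - 10) − (7/8)| = 34|z + 6| / (16·|z − 10|).
Restrict δ ≤ 8. Then |z + 6| < 8 gives |z − 10| = |(z + 6) + (-16)| ≥ 16 − 8 = 8.
Hence |(3z + 4)/(z - 10) − (7/8)| < 34|z + 6|/(16·8) = (17/64)|z + 6|, which is < ε once |z + 6| < (64/17)ε.
Take δ = min(8, (64/17)ε). Then 0 < |z + 6| < δ forces both bounds, so |(3z + 4)/(z - 10) − (7/8)| < ε.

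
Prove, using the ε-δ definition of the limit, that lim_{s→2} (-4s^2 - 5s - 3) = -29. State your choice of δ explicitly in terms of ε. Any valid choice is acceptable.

Fix ε > 0. We want δ > 0 such that 0 < |s − 2| < δ implies |(-4s^2 - 5s - 3) + 29| < ε.
(-4s^2 - 5s - 3) + 29 = -4s^2 - 5s + 26 = (s − 2)(-4s - 13).
So |(-4s^2 - 5s - 3) + 29| = |s − 2|·|-4s - 13|.
Require δ ≤ 2. Then |s − 2| < 2 gives |s| < 4, and by the triangle inequality |-4s - 13| ≤ 4·4 + 13 = 29.
Hence |(-4s^2 - 5s - 3) + 29| ≤ 29|s − 2| < ε provided |s − 2| < ε/29.
Take δ = min(2, ε/29). Then 0 < |s − 2| < δ gives both |s − 2| < 2 and |s − 2| < ε/29, so |(-4s^2 - 5s - 3) + 29| < ε.

δ = min(2, ε/29)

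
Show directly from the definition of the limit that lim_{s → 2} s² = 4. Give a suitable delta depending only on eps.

delta = min(2, eps/6)

Suppose eps > 0. We seek delta > 0 with 0 < |s − 2| < delta ⇒ |s² − 4| < eps.
Factor: s² − 4 = (s − 2)(s + 2), so |s² − 4| = |s − 2|·|s + 2|.
Impose delta ≤ 2 so that |s| < 4; then |s + 2| ≤ 6.
Hence |s² − 4| ≤ 6|s − 2|, which is < eps once |s − 2| < eps/6.
Take delta = min(2, eps/6). If 0 < |s − 2| < delta then both bounds hold and |s² − 4| ≤ 6|s − 2| < 6·(eps/6) = eps.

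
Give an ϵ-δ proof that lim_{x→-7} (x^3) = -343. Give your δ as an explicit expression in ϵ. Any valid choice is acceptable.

δ = min(1, ϵ/169)

Suppose ϵ > 0. We seek δ > 0 with 0 < |x + 7| < δ ⇒ |x^3 + 343| < ϵ.
Factor: x^3 + 343 = (x + 7)(x^2 - 7x + 49), so |x^3 + 343| = |x + 7|·|x^2 - 7x + 49|.
Restrict δ ≤ 1. Then |x + 7| < 1 gives |x| < 8, so by the triangle inequality |x^2 - 7x + 49| ≤ 8^2 + 7·8 + 49 = 169.
Hence |x^3 + 343| ≤ 169|x + 7|, which is < ϵ once |x + 7| < ϵ/169.
Take δ = min(1, ϵ/169). If 0 < |x + 7| < δ then both bounds hold and |x^3 + 343| ≤ 169|x + 7| < 169·(ϵ/169) = ϵ.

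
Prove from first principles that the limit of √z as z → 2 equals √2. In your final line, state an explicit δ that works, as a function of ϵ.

δ = min(2, √2·ϵ)

Let ϵ > 0 be given. We want δ > 0 such that 0 < |z − 2| < δ implies |√z − √2| < ϵ.
Multiplying by the conjugate, |√z − √2| = |z − 2|/(√z + √2).
Restrict δ ≤ 2 so that |z − 2| < 2 forces z > 0, and then √z + √2 > √2.
Hence |√z − √2| < |z − 2|/√2, which is < ϵ once |z − 2| < √2·ϵ.
Take δ = min(2, √2·ϵ). If 0 < |z − 2| < δ then z > 0 and |√z − √2| < |z − 2|/√2 < ϵ.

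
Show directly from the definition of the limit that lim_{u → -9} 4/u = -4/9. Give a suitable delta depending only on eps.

delta = min(9/2, (81/8)eps)

Suppose eps > 0. We seek delta > 0 such that 0 < |u + 9| < delta implies |4/u + 4/9| < eps.
|4/u + 4/9| = 4·|-9 − u|/(9·|u|) = 4|u + 9|/(9|u|).
Restrict delta ≤ 9/2. Then |u + 9| < 9/2 gives |u| > 9/2, so 9|u| > 81/2.
Then |4/u + 4/9| < 4|u + 9|/(81/2), which is < eps when |u + 9| < (81/8)eps.
Take delta = min(9/2, (81/8)eps). Then 0 < |u + 9| < delta gives both |u + 9| < 9/2 and |u + 9| < (81/8)eps, so |4/u + 4/9| < eps.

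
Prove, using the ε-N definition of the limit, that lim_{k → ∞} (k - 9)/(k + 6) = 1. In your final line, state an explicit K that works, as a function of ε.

K = 15/ε

Let ε > 0 be given. For k ≥ 1, |(k - 9)/(k + 6) − 1| = |-15|/((k + 6)) = 15/((k + 6)).
Since k + 6 ≥ k for k ≥ 1, this is ≤ 15/(k) = 15/k.
So |(k - 9)/(k + 6) − 1| < ε whenever k > 15/ε.
Take K = 15/ε. If k > K then |(k - 9)/(k + 6) − 1| ≤ 15/k < ε.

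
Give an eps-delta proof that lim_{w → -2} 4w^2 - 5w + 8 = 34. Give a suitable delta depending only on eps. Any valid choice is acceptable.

Let eps > 0 be given. We want delta > 0 such that 0 < |w + 2| < delta implies |(4w^2 - 5w + 8) − 34| < eps.
(4w^2 - 5w + 8) − 34 = 4w^2 - 5w - 26 = (w + 2)(4w - 13).
So |(4w^2 - 5w + 8) − 34| = |w + 2|·|4w - 13|.
Assume first that |w + 2| < 2, so |w| < 4. Then |4w - 13| ≤ 4·4 + 13 = 29.
Hence |(4w^2 - 5w + 8) − 34| ≤ 29|w + 2| < eps provided |w + 2| < eps/29.
Choosing delta = min(2, eps/29) ensures both conditions, hence |(4w^2 - 5w + 8) − 34| < eps.

delta = min(2, eps/29)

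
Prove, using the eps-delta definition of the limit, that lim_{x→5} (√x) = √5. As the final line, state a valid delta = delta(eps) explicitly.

Suppose eps > 0. We want delta > 0 such that 0 < |x − 5| < delta implies |√x − √5| < eps.
Multiplying by the conjugate, |√x − √5| = |x − 5|/(√x + √5).
Restrict delta ≤ 5 so that |x − 5| < 5 forces x > 0, and then √x + √5 > √5.
Hence |√x − √5| < |x − 5|/√5, which is < eps once |x − 5| < √5·eps.
Take delta = min(5, √5·eps). If 0 < |x − 5| < delta then x > 0 and |√x − √5| < |x − 5|/√5 < eps.

delta = min(5, √5·eps)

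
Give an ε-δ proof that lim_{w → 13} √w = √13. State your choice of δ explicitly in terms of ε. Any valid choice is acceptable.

δ = min(13, √13·ε)

Suppose ε > 0. We want δ > 0 such that 0 < |w − 13| < δ implies |√w − √13| < ε.
Multiplying by the conjugate, |√w − √13| = |w − 13|/(√w + √13).
Restrict δ ≤ 13 so that |w − 13| < 13 forces w > 0, and then √w + √13 > √13.
Hence |√w − √13| < |w − 13|/√13, which is < ε once |w − 13| < √13·ε.
Take δ = min(13, √13·ε). If 0 < |w − 13| < δ then w > 0 and |√w − √13| < |w − 13|/√13 < ε.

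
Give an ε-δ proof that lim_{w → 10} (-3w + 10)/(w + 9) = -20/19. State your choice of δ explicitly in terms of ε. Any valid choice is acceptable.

δ = min(19/2, (361/74)ε)

Fix ε > 0. We want δ > 0 with 0 < |w − 10| < δ ⇒ |(-3w + 10)/(w + 9) + 20/19| < ε.
Combining over a common denominator, (-3w + 10)/(w + 9) + 20/19 = [(-3w + 10)·19 − (-20)·(w + 9)] / [19·(w + 9)] = -37(w − 10) / (19(w + 9)).
So |(-3w + 10)/(w + 9) + 20/19| = 37|w − 10| / (19·|w + 9|).
Require δ ≤ 19/2, so |w + 9| ≥ |19| − |w − 10| > 19 − 19/2 = 19/2.
Hence |(-3w + 10)/(w + 9) + 20/19| < 37|w − 10|/(19·(19/2)) = (74/361)|w − 10|, which is < ε once |w − 10| < (361/74)ε.
Take δ = min(19/2, (361/74)ε). Then 0 < |w − 10| < δ forces both bounds, so |(-3w + 10)/(w + 9) + 20/19| < ε.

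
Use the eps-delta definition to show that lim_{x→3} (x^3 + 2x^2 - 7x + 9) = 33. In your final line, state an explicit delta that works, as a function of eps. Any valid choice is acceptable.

delta = min(1, eps/44)

Let eps > 0 be given. We want delta > 0 such that 0 < |x − 3| < delta implies |(x^3 + 2x^2 - 7x + 9) − 33| < eps.
(x^3 + 2x^2 - 7x + 9) − 33 = x^3 + 2x^2 - 7x - 24 = (x − 3)(x^2 + 5x + 8).
So |(x^3 + 2x^2 - 7x + 9) − 33| = |x − 3|·|x^2 + 5x + 8|.
Require delta ≤ 1. Then |x − 3| < 1 gives |x| < 4, and by the triangle inequality |x^2 + 5x + 8| ≤ 4^2 + 5·4 + 8 = 44.
Hence |(x^3 + 2x^2 - 7x + 9) − 33| ≤ 44|x − 3| < eps provided |x − 3| < eps/44.
Choosing delta = min(1, eps/44) ensures both conditions, hence |(x^3 + 2x^2 - 7x + 9) − 33| < eps.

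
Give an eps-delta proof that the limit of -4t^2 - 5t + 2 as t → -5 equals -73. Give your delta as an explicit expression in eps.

delta = min(2, eps/43)

Fix eps > 0. We want delta > 0 such that 0 < |t + 5| < delta implies |(-4t^2 - 5t + 2) + 73| < eps.
(-4t^2 - 5t + 2) + 73 = -4t^2 - 5t + 75 = (t + 5)(-4t + 15).
So |(-4t^2 - 5t + 2) + 73| = |t + 5|·|-4t + 15|.
Assume first that |t + 5| < 2, so |t| < 7. Then |-4t + 15| ≤ 4·7 + 15 = 43.
Hence |(-4t^2 - 5t + 2) + 73| ≤ 43|t + 5| < eps provided |t + 5| < eps/43.
Choosing delta = min(2, eps/43) ensures both conditions, hence |(-4t^2 - 5t + 2) + 73| < eps.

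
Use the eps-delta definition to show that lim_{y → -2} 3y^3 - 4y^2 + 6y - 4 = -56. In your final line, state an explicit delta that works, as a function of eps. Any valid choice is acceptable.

delta = min(2, eps/114)

Fix eps > 0. We want delta > 0 such that 0 < |y + 2| < delta implies |(3y^3 - 4y^2 + 6y - 4) + 56| < eps.
(3y^3 - 4y^2 + 6y - 4) + 56 = 3y^3 - 4y^2 + 6y + 52 = (y + 2)(3y^2 - 10y + 26).
So |(3y^3 - 4y^2 + 6y - 4) + 56| = |y + 2|·|3y^2 - 10y + 26|.
Assume first that |y + 2| < 2, so |y| < 4. Then |3y^2 - 10y + 26| ≤ 3·4^2 + 10·4 + 26 = 114.
Hence |(3y^3 - 4y^2 + 6y - 4) + 56| ≤ 114|y + 2| < eps provided |y + 2| < eps/114.
Take delta = min(2, eps/114). Then 0 < |y + 2| < delta gives both |y + 2| < 2 and |y + 2| < eps/114, so |(3y^3 - 4y^2 + 6y - 4) + 56| < eps.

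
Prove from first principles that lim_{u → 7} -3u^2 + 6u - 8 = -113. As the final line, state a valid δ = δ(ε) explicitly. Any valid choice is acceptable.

Fix ε > 0. We want δ > 0 such that 0 < |u − 7| < δ implies |(-3u^2 + 6u - 8) + 113| < ε.
(-3u^2 + 6u - 8) + 113 = -3u^2 + 6u + 105 = (u − 7)(-3u - 15).
So |(-3u^2 + 6u - 8) + 113| = |u − 7|·|-3u - 15|.
Require δ ≤ 1. Then |u − 7| < 1 gives |u| < 8, and by the triangle inequality |-3u - 15| ≤ 3·8 + 15 = 39.
Hence |(-3u^2 + 6u - 8) + 113| ≤ 39|u − 7| < ε provided |u − 7| < ε/39.
Take δ = min(1, ε/39). Then 0 < |u − 7| < δ gives both |u − 7| < 1 and |u − 7| < ε/39, so |(-3u^2 + 6u - 8) + 113| < ε.

δ = min(1, ε/39)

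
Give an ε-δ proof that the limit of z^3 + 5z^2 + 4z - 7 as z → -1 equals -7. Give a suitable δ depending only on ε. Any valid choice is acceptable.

δ = min(2, ε/21)

Suppose ε > 0. We want δ > 0 such that 0 < |z + 1| < δ implies |(z^3 + 5z^2 + 4z - 7) + 7| < ε.
(z^3 + 5z^2 + 4z - 7) + 7 = z^3 + 5z^2 + 4z = (z + 1)(z^2 + 4z).
So |(z^3 + 5z^2 + 4z - 7) + 7| = |z + 1|·|z^2 + 4z|.
Require δ ≤ 2. Then |z + 1| < 2 gives |z| < 3, and by the triangle inequality |z^2 + 4z| ≤ 3^2 + 4·3 = 21.
Hence |(z^3 + 5z^2 + 4z - 7) + 7| ≤ 21|z + 1| < ε provided |z + 1| < ε/21.
Choosing δ = min(2, ε/21) ensures both conditions, hence |(z^3 + 5z^2 + 4z - 7) + 7| < ε.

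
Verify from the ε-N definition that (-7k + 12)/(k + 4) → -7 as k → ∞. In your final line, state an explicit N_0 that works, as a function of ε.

Suppose ε > 0. For k ≥ 1, |(-7k + 12)/(k + 4) + 7| = |40|/((k + 4)) = 40/((k + 4)).
Since k + 4 ≥ k for k ≥ 1, this is ≤ 40/(k) = 40/k.
So |(-7k + 12)/(k + 4) + 7| < ε whenever k > 40/ε.
Take N_0 = 40/ε. If k > N_0 then |(-7k + 12)/(k + 4) + 7| ≤ 40/k < ε.

N_0 = 40/ε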